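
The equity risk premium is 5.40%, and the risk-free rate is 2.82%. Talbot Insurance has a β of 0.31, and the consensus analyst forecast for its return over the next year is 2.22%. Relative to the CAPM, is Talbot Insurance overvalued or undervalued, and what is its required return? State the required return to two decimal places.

Required return = R_f + β·MRP = 2.82% + 0.31 × 5.40% = 4.49%
Forecast 2.22% < required 4.49% → the stock plots below the SML → overvalued.

Overvalued; required return 4.49%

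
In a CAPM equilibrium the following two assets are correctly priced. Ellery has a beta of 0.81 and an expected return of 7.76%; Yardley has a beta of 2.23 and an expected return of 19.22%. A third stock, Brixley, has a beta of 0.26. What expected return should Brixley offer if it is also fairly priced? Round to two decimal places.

MRP (SML slope) = (19.22% − 7.76%) / (2.23 − 0.81) = 11.46% / 1.42 = 8.0704%
R_f (intercept) = 7.76% − 0.81 × 8.0704% = 1.2230%
E(R_Brixley) = R_f + β × MRP = 1.2230% + 0.26 × 8.0704% = 3.32%

3.32%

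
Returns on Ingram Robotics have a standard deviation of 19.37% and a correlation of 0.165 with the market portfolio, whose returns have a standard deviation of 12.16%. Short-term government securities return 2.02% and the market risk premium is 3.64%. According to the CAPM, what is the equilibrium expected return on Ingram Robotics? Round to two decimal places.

2.98%

β = ρ × σ_i / σ_m = 0.165 × 19.37% / 12.16% = 0.2628
E(R) = 2.02% + 0.2628 × 3.64% = 2.98%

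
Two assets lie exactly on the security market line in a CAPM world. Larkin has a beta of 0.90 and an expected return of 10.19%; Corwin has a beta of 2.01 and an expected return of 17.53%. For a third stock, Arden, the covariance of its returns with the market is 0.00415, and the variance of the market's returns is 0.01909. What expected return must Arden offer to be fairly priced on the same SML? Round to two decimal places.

MRP = (17.53% − 10.19%) / (2.01 − 0.90) = 6.6126%
R_f = 10.19% − 0.90 × 6.6126% = 4.2387%
β_Arden = Cov / Var(R_m) = 0.00415 / 0.01909 = 0.2174
E(R_Arden) = R_f + β × MRP = 4.2387% + 0.2174 × 6.6126% = 5.68%

5.68%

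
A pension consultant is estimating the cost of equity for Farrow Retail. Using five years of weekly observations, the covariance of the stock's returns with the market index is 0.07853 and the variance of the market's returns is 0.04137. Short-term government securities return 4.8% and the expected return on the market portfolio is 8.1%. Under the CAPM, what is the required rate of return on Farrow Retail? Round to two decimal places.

β = Cov(R_i, R_m) / Var(R_m) = 0.07853 / 0.04137 = 1.8982
MRP = 8.1% − 4.8% = 3.30%
E(R) = R_f + β × MRP = 4.8% + 1.8982 × 3.3% = 11.06%

11.06%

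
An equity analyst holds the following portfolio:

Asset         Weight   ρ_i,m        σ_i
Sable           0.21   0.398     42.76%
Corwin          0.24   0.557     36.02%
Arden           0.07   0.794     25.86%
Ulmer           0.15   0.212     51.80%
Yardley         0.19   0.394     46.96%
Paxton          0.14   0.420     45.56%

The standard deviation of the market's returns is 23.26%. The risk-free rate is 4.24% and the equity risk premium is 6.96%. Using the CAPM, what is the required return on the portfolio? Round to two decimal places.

β_Sable = 0.398 × 42.76% / 23.26% = 0.7317
β_Corwin = 0.557 × 36.02% / 23.26% = 0.8626
β_Arden = 0.794 × 25.86% / 23.26% = 0.8828
β_Ulmer = 0.212 × 51.80% / 23.26% = 0.4721
β_Yardley = 0.394 × 46.96% / 23.26% = 0.7955
β_Paxton = 0.420 × 45.56% / 23.26% = 0.8227
β_P = Σ w_i β_i = 0.21×0.7317 + 0.24×0.8626 + 0.07×0.8828 + 0.15×0.4721 + 0.19×0.7955 + 0.14×0.8227 = 0.7596
E(R_P) = R_f + β_P × MRP = 4.24% + 0.7596 × 6.96% = 9.53%

9.53%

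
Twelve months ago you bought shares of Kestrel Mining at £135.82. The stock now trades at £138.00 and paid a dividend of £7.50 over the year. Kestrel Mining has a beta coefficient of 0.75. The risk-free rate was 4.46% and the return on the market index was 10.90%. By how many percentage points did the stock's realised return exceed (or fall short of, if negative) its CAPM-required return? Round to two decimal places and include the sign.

-2.16%

Realised HPR = (P1 + D1 − P0) / P0 = (138.00 + 7.50 − 135.82) / 135.82 = 9.68 / 135.82 = 7.1271%
MRP = 10.90% − 4.46% = 6.44%
CAPM required = R_f + β·MRP = 4.46% + 0.75 × 6.44% = 9.2900%
α = realised − required = 7.1271% − 9.2900% = -2.16%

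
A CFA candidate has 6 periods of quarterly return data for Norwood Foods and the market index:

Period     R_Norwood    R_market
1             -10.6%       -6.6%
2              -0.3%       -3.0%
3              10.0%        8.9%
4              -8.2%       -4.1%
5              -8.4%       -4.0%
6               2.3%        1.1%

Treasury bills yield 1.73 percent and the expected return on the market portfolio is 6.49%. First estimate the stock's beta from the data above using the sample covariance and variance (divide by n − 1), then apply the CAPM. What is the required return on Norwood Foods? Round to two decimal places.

8.14%

Mean R_i = (-10.6 − 0.3 + 10.0 − 8.2 − 8.4 + 2.3) / 6 = -2.5333%
Mean R_m = (-6.6 − 3.0 + 8.9 − 4.1 − 4.0 + 1.1) / 6 = -1.2833%
Σ(R_i − R̄_i)(R_m − R̄_m) = 210.1033  ⇒  Cov = 210.1033 / 5 = 42.0207
Σ(R_m − R̄_m)² = 155.9083  ⇒  Var(R_m) = 155.9083 / 5 = 31.1817
β = Cov / Var(R_m) = 42.0207 / 31.1817 = 1.3476
MRP = 6.49% − 1.73% = 4.76%
E(R) = R_f + β × MRP = 1.73% + 1.3476 × 4.76% = 8.14%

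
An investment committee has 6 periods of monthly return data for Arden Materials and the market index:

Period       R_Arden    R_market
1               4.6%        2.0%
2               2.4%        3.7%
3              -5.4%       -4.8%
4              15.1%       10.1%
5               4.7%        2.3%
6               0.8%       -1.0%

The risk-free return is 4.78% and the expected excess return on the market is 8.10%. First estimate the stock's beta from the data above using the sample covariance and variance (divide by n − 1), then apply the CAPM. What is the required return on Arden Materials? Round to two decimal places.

15.31%

Mean R_i = (4.6 + 2.4 − 5.4 + 15.1 + 4.7 + 0.8) / 6 = 3.7000%
Mean R_m = (2.0 + 3.7 − 4.8 + 10.1 + 2.3 − 1.0) / 6 = 2.0500%
Σ(R_i − R̄_i)(R_m − R̄_m) = 161.0100  ⇒  Cov = 161.0100 / 5 = 32.2020
Σ(R_m − R̄_m)² = 123.8150  ⇒  Var(R_m) = 123.8150 / 5 = 24.7630
β = Cov / Var(R_m) = 32.2020 / 24.7630 = 1.3004
E(R) = R_f + β × MRP = 4.78% + 1.3004 × 8.10% = 15.31%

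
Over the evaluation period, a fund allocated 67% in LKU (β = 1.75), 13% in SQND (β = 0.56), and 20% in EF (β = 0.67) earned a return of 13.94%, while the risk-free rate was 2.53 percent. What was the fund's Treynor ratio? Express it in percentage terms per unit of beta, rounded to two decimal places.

8.27%

β_P = 0.67×1.75 + 0.13×0.56 + 0.20×0.67 = 1.3793
Treynor = (R_P − R_f) / β_P = (13.94% − 2.53%) / 1.3793 = 11.41% / 1.3793 = 8.27%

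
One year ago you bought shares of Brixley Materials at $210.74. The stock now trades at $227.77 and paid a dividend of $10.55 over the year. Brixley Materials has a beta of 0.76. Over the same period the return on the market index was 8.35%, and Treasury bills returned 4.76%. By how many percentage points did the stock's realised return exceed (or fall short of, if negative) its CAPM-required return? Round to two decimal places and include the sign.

+5.60%

Realised HPR = (P1 + D1 − P0) / P0 = (227.77 + 10.55 − 210.74) / 210.74 = 27.58 / 210.74 = 13.0872%
MRP = 8.35% − 4.76% = 3.59%
CAPM required = R_f + β·MRP = 4.76% + 0.76 × 3.59% = 7.4884%
α = realised − required = 13.0872% − 7.4884% = +5.60%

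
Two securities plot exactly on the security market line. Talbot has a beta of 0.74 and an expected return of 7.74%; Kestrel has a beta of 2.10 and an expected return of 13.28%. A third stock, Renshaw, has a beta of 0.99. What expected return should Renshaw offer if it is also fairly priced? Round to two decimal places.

MRP (SML slope) = (13.28% − 7.74%) / (2.10 − 0.74) = 5.54% / 1.36 = 4.0735%
R_f (intercept) = 7.74% − 0.74 × 4.0735% = 4.7256%
E(R_Renshaw) = R_f + β × MRP = 4.7256% + 0.99 × 4.0735% = 8.76%

8.76%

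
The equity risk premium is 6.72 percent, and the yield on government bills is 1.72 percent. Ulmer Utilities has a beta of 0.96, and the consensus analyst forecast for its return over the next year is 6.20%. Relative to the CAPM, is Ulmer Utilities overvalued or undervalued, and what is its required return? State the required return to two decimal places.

Required return = R_f + β·MRP = 1.72% + 0.96 × 6.72% = 8.17%
Forecast 6.20% < required 8.17% → the stock plots below the SML → overvalued.

Overvalued; required return 8.17%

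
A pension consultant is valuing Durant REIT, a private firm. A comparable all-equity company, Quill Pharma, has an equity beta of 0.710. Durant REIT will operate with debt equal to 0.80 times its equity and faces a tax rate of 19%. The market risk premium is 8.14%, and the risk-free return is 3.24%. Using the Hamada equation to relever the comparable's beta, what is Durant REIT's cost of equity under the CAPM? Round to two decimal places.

12.76%

β_L = β_U × [1 + (1 − t)(D/E)] = 0.710 × [1 + (1 − 0.19) × 0.80]
    = 0.710 × [1 + 0.81 × 0.80] = 0.710 × 1.6480 = 1.1701
E(R) = R_f + β_L × MRP = 3.24% + 1.1701 × 8.14% = 12.76%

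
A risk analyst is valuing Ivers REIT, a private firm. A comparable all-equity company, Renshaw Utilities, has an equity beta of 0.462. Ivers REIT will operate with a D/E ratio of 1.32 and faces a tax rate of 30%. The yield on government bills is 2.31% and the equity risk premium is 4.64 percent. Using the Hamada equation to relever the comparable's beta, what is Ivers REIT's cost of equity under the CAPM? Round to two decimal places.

β_L = β_U × [1 + (1 − t)(D/E)] = 0.462 × [1 + (1 − 0.30) × 1.32]
    = 0.462 × [1 + 0.70 × 1.32] = 0.462 × 1.9240 = 0.8889
E(R) = R_f + β_L × MRP = 2.31% + 0.8889 × 4.64% = 6.43%

6.43%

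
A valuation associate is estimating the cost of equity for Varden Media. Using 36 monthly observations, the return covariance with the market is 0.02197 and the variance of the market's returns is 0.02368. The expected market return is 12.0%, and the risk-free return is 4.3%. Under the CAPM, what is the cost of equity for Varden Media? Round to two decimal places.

β = Cov(R_i, R_m) / Var(R_m) = 0.02197 / 0.02368 = 0.9278
MRP = 12.0% − 4.3% = 7.70%
E(R) = R_f + β × MRP = 4.3% + 0.9278 × 7.7% = 11.44%

11.44%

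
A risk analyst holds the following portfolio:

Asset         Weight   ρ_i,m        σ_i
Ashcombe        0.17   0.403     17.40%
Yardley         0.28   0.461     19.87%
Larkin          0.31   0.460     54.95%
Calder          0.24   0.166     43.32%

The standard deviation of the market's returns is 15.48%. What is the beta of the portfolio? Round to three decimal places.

β_Ashcombe = 0.403 × 17.40% / 15.48% = 0.4530
β_Yardley = 0.461 × 19.87% / 15.48% = 0.5917
β_Larkin = 0.460 × 54.95% / 15.48% = 1.6329
β_Calder = 0.166 × 43.32% / 15.48% = 0.4645
β_P = Σ w_i β_i = 0.17×0.4530 + 0.28×0.5917 + 0.31×1.6329 + 0.24×0.4645 = 0.8604

0.860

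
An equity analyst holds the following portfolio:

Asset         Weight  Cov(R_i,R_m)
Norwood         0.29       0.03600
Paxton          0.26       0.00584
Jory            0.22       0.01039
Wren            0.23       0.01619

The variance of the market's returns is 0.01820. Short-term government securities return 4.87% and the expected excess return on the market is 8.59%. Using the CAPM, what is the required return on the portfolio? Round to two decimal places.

13.35%

β_Norwood = 0.03600 / 0.01820 = 1.9780
β_Paxton = 0.00584 / 0.01820 = 0.3209
β_Jory = 0.01039 / 0.01820 = 0.5709
β_Wren = 0.01619 / 0.01820 = 0.8896
β_P = Σ w_i β_i = 0.29×1.9780 + 0.26×0.3209 + 0.22×0.5709 + 0.23×0.8896 = 0.9873
E(R_P) = R_f + β_P × MRP = 4.87% + 0.9873 × 8.59% = 13.35%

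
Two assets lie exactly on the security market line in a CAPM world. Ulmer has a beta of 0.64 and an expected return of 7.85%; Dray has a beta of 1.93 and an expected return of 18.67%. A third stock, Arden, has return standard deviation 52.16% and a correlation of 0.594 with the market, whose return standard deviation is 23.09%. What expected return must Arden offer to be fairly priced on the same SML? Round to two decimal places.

13.74%

MRP = (18.67% − 7.85%) / (1.93 − 0.64) = 8.3876%
R_f = 7.85% − 0.64 × 8.3876% = 2.4819%
β_Arden = ρ·σ_i/σ_m = 0.594 × 52.16 / 23.09 = 1.3418
E(R_Arden) = R_f + β × MRP = 2.4819% + 1.3418 × 8.3876% = 13.74%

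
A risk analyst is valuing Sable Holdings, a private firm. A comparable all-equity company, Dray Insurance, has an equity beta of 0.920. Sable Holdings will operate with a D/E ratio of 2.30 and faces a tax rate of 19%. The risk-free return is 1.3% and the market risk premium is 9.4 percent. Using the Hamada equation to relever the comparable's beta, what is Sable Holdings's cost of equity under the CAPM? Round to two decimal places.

β_L = β_U × [1 + (1 − t)(D/E)] = 0.920 × [1 + (1 − 0.19) × 2.30]
    = 0.920 × [1 + 0.81 × 2.30] = 0.920 × 2.8630 = 2.6340
E(R) = R_f + β_L × MRP = 1.3% + 2.6340 × 9.4% = 26.06%

26.06%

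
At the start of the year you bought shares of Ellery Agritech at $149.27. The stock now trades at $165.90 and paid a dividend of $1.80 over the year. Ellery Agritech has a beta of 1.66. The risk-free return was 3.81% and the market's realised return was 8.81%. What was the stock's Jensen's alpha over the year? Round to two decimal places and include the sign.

Realised HPR = (P1 + D1 − P0) / P0 = (165.90 + 1.80 − 149.27) / 149.27 = 18.43 / 149.27 = 12.3468%
MRP = 8.81% − 3.81% = 5.00%
CAPM required = R_f + β·MRP = 3.81% + 1.66 × 5.00% = 12.1100%
α = realised − required = 12.3468% − 12.1100% = +0.24%

+0.24%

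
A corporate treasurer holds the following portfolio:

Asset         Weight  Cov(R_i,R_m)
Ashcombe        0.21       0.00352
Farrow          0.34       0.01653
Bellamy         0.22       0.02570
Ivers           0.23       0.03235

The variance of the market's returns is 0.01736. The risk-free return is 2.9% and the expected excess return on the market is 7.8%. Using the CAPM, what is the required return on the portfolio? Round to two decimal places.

11.64%

β_Ashcombe = 0.00352 / 0.01736 = 0.2028
β_Farrow = 0.01653 / 0.01736 = 0.9522
β_Bellamy = 0.02570 / 0.01736 = 1.4804
β_Ivers = 0.03235 / 0.01736 = 1.8635
β_P = Σ w_i β_i = 0.21×0.2028 + 0.34×0.9522 + 0.22×1.4804 + 0.23×1.8635 = 1.1206
E(R_P) = R_f + β_P × MRP = 2.9% + 1.1206 × 7.8% = 11.64%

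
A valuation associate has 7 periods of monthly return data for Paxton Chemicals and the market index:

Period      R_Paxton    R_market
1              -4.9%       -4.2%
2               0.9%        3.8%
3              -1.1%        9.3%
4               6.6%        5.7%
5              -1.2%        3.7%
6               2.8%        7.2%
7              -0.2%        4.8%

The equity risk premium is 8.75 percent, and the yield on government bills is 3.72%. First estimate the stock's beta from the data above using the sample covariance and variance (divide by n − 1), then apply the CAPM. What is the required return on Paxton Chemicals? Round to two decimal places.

Mean R_i = (-4.9 + 0.9 − 1.1 + 6.6 − 1.2 + 2.8 − 0.2) / 7 = 0.4143%
Mean R_m = (-4.2 + 3.8 + 9.3 + 5.7 + 3.7 + 7.2 + 4.8) / 7 = 4.3286%
Σ(R_i − R̄_i)(R_m − R̄_m) = 53.5971  ⇒  Cov = 53.5971 / 6 = 8.9329
Σ(R_m − R̄_m)² = 108.4743  ⇒  Var(R_m) = 108.4743 / 6 = 18.0791
β = Cov / Var(R_m) = 8.9329 / 18.0791 = 0.4941
E(R) = R_f + β × MRP = 3.72% + 0.4941 × 8.75% = 8.04%

8.04%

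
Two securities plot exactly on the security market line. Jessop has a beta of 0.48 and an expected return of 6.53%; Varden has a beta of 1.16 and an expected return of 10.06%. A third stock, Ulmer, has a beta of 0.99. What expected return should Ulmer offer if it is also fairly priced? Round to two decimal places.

9.18%

MRP (SML slope) = (10.06% − 6.53%) / (1.16 − 0.48) = 3.53% / 0.68 = 5.1912%
R_f (intercept) = 6.53% − 0.48 × 5.1912% = 4.0382%
E(R_Ulmer) = R_f + β × MRP = 4.0382% + 0.99 × 5.1912% = 9.18%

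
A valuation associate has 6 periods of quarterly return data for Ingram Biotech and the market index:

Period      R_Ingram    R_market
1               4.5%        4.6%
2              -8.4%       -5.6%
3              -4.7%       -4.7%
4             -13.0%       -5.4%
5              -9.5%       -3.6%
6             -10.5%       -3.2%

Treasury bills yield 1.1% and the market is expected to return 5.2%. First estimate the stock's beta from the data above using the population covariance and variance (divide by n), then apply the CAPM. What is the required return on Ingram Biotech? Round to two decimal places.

Mean R_i = (4.5 − 8.4 − 4.7 − 13.0 − 9.5 − 10.5) / 6 = -6.9333%
Mean R_m = (4.6 − 5.6 − 4.7 − 5.4 − 3.6 − 3.2) / 6 = -2.9833%
Σ(R_i − R̄_i)(R_m − R̄_m) = 103.7233  ⇒  Cov = 103.7233 / 6 = 17.2872
Σ(R_m − R̄_m)² = 73.5683  ⇒  Var(R_m) = 73.5683 / 6 = 12.2614
β = Cov / Var(R_m) = 17.2872 / 12.2614 = 1.4099
MRP = 5.2% − 1.1% = 4.10%
E(R) = R_f + β × MRP = 1.1% + 1.4099 × 4.1% = 6.88%

6.88%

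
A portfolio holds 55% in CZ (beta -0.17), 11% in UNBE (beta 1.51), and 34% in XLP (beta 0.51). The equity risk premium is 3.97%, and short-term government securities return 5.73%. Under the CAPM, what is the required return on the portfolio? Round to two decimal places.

6.71%

β_P = Σ w_i β_i = 0.55×-0.17 + 0.11×1.51 + 0.34×0.51 = 0.2460
E(R_P) = R_f + β_P × MRP = 5.73% + 0.2460 × 3.97% = 6.71%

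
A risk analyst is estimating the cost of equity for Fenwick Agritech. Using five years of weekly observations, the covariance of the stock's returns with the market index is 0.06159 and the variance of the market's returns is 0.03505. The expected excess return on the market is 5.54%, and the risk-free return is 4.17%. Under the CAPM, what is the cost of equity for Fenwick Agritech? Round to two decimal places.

13.90%

β = Cov(R_i, R_m) / Var(R_m) = 0.06159 / 0.03505 = 1.7572
E(R) = R_f + β × MRP = 4.17% + 1.7572 × 5.54% = 13.90%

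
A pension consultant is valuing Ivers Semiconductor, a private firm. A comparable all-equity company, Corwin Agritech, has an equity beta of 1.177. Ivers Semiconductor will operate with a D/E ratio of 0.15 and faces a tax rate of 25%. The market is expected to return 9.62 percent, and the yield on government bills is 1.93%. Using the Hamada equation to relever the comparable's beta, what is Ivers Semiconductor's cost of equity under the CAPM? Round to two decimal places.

β_L = β_U × [1 + (1 − t)(D/E)] = 1.177 × [1 + (1 − 0.25) × 0.15]
    = 1.177 × [1 + 0.75 × 0.15] = 1.177 × 1.1125 = 1.3094
MRP = 9.62% − 1.93% = 7.69%
E(R) = R_f + β_L × MRP = 1.93% + 1.3094 × 7.69% = 12.00%

12.00%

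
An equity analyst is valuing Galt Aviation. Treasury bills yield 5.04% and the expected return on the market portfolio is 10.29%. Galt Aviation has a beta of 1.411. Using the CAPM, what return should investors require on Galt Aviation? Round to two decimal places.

12.45%

Market risk premium = E(R_m) − R_f = 10.29% − 5.04% = 5.25%
E(R) = R_f + β × MRP = 5.04% + 1.411 × 5.25% = 12.45%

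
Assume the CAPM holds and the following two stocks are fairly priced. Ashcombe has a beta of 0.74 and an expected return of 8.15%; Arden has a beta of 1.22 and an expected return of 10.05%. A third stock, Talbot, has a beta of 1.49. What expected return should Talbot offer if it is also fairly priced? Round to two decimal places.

11.12%

MRP (SML slope) = (10.05% − 8.15%) / (1.22 − 0.74) = 1.90% / 0.48 = 3.9583%
R_f (intercept) = 8.15% − 0.74 × 3.9583% = 5.2209%
E(R_Talbot) = R_f + β × MRP = 5.2209% + 1.49 × 3.9583% = 11.12%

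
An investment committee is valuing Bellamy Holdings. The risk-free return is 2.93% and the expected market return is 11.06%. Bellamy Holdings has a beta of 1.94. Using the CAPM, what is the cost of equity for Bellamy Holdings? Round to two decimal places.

Market risk premium = E(R_m) − R_f = 11.06% − 2.93% = 8.13%
E(R) = R_f + β × MRP = 2.93% + 1.94 × 8.13% = 18.70%

18.70%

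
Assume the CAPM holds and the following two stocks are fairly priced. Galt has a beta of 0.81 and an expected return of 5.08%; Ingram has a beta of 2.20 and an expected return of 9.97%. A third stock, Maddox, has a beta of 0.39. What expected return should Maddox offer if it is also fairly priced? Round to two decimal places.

3.60%

MRP (SML slope) = (9.97% − 5.08%) / (2.20 − 0.81) = 4.89% / 1.39 = 3.5180%
R_f (intercept) = 5.08% − 0.81 × 3.5180% = 2.2304%
E(R_Maddox) = R_f + β × MRP = 2.2304% + 0.39 × 3.5180% = 3.60%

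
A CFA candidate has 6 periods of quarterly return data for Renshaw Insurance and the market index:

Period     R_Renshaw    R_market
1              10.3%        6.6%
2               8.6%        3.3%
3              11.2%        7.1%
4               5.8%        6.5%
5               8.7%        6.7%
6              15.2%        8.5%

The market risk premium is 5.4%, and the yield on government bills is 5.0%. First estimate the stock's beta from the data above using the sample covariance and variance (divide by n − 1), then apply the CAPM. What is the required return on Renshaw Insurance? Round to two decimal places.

Mean R_i = (10.3 + 8.6 + 11.2 + 5.8 + 8.7 + 15.2) / 6 = 9.9667%
Mean R_m = (6.6 + 3.3 + 7.1 + 6.5 + 6.7 + 8.5) / 6 = 6.4500%
Σ(R_i − R̄_i)(R_m − R̄_m) = 15.3600  ⇒  Cov = 15.3600 / 5 = 3.0720
Σ(R_m − R̄_m)² = 14.6350  ⇒  Var(R_m) = 14.6350 / 5 = 2.9270
β = Cov / Var(R_m) = 3.0720 / 2.9270 = 1.0495
E(R) = R_f + β × MRP = 5.0% + 1.0495 × 5.4% = 10.67%

10.67%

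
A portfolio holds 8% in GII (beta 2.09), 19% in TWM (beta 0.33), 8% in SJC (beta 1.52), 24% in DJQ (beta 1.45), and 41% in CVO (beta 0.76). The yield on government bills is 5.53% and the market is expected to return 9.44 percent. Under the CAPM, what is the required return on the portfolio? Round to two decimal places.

9.48%

β_P = Σ w_i β_i = 0.08×2.09 + 0.19×0.33 + 0.08×1.52 + 0.24×1.45 + 0.41×0.76 = 1.0111
MRP = 9.44% − 5.53% = 3.91%
E(R_P) = R_f + β_P × MRP = 5.53% + 1.0111 × 3.91% = 9.48%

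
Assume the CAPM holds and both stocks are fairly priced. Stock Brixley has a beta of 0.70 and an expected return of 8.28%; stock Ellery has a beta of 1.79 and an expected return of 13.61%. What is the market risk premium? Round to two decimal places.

4.89%

Both satisfy E(R) = R_f + β·MRP, so the slope of the SML is
MRP = (13.61% − 8.28%) / (1.79 − 0.70) = 5.33% / 1.09 = 4.8899%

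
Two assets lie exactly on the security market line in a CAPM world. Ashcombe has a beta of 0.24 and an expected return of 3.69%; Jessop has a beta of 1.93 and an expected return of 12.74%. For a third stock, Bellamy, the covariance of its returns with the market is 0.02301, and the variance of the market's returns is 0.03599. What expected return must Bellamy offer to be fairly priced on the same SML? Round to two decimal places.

MRP = (12.74% − 3.69%) / (1.93 − 0.24) = 5.3550%
R_f = 3.69% − 0.24 × 5.3550% = 2.4048%
β_Bellamy = Cov / Var(R_m) = 0.02301 / 0.03599 = 0.6393
E(R_Bellamy) = R_f + β × MRP = 2.4048% + 0.6393 × 5.3550% = 5.83%

5.83%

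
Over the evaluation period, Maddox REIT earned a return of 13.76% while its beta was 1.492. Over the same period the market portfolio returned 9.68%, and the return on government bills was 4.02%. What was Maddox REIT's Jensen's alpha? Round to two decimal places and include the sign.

+1.30%

Market excess return = 9.68% − 4.02% = 5.66%
CAPM benchmark = R_f + β(R_m − R_f) = 4.02% + 1.492 × 5.66% = 12.46472%
α = actual − benchmark = 13.76% − 12.46472% = +1.30%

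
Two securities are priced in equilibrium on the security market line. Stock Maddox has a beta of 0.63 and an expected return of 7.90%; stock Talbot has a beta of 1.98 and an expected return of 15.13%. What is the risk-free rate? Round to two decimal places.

Both satisfy E(R) = R_f + β·MRP, so the slope of the SML is
MRP = (15.13% − 7.90%) / (1.98 − 0.63) = 7.23% / 1.35 = 5.3556%
R_f = E(R_Maddox) − β_Maddox·MRP = 7.90% − 0.63 × 5.3556% = 4.5260%

4.53%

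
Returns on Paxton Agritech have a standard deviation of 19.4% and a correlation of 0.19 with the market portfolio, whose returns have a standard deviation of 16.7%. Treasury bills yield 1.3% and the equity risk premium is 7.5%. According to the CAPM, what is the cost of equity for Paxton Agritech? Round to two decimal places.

2.96%

β = ρ × σ_i / σ_m = 0.19 × 19.4% / 16.7% = 0.2207
E(R) = 1.3% + 0.2207 × 7.5% = 2.96%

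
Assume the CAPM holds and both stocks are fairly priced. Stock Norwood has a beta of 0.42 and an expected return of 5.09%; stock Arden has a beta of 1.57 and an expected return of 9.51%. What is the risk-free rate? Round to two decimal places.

3.48%

Both satisfy E(R) = R_f + β·MRP, so the slope of the SML is
MRP = (9.51% − 5.09%) / (1.57 − 0.42) = 4.42% / 1.15 = 3.8435%
R_f = E(R_Norwood) − β_Norwood·MRP = 5.09% − 0.42 × 3.8435% = 3.4757%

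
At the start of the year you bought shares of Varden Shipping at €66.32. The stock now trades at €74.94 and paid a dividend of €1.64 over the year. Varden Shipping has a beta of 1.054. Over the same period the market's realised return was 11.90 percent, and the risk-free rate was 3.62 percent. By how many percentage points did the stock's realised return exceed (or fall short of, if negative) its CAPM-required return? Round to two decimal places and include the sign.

Realised HPR = (P1 + D1 − P0) / P0 = (74.94 + 1.64 − 66.32) / 66.32 = 10.26 / 66.32 = 15.4704%
MRP = 11.90% − 3.62% = 8.28%
CAPM required = R_f + β·MRP = 3.62% + 1.054 × 8.28% = 12.34712%
α = realised − required = 15.4704% − 12.34712% = +3.12%

+3.12%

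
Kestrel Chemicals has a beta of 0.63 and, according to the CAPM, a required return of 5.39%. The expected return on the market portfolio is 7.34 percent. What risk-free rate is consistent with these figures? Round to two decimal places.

2.07%

E(R) = R_f + β(E(R_m) − R_f) = R_f(1 − β) + β·E(R_m)
5.39% = R_f × (1 − 0.63) + 0.63 × 7.34%
5.39% = R_f × 0.37 + 4.6242%
R_f = (5.39% − 4.6242%) / 0.37 = 2.07%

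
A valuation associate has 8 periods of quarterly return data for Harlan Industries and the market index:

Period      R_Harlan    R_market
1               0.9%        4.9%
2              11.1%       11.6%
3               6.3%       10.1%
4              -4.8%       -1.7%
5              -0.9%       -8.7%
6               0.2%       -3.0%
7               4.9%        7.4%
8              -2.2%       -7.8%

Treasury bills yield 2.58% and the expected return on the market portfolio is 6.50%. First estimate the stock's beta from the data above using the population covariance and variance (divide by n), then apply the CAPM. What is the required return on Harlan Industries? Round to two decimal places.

4.71%

Mean R_i = (0.9 + 11.1 + 6.3 − 4.8 − 0.9 + 0.2 + 4.9 − 2.2) / 8 = 1.9375%
Mean R_m = (4.9 + 11.6 + 10.1 − 1.7 − 8.7 − 3.0 + 7.4 − 7.8) / 8 = 1.6000%
Σ(R_i − R̄_i)(R_m − R̄_m) = 240.8100  ⇒  Cov = 240.8100 / 8 = 30.1013
Σ(R_m − R̄_m)² = 443.2800  ⇒  Var(R_m) = 443.2800 / 8 = 55.4100
β = Cov / Var(R_m) = 30.1013 / 55.4100 = 0.5432
MRP = 6.50% − 2.58% = 3.92%
E(R) = R_f + β × MRP = 2.58% + 0.5432 × 3.92% = 4.71%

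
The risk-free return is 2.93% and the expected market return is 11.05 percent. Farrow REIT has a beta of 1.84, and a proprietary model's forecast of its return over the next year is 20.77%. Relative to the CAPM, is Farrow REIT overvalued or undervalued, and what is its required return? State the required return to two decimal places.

Undervalued; required return 17.87%

MRP = 11.05% − 2.93% = 8.12%
Required return = R_f + β·MRP = 2.93% + 1.84 × 8.12% = 17.87%
Forecast 20.77% > required 17.87% → the stock plots above the SML → undervalued.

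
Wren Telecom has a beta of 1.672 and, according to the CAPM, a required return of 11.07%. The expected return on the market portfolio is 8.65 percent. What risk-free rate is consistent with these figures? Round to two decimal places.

5.05%

E(R) = R_f + β(E(R_m) − R_f) = R_f(1 − β) + β·E(R_m)
11.07% = R_f × (1 − 1.672) + 1.672 × 8.65%
11.07% = R_f × -0.672 + 14.46280%
R_f = (11.07% − 14.46280%) / -0.672 = 5.05%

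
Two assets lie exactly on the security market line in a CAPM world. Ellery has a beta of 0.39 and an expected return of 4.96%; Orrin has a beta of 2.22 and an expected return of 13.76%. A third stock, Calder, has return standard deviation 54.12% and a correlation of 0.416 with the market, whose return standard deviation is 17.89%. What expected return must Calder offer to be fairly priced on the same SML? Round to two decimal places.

9.14%

MRP = (13.76% − 4.96%) / (2.22 − 0.39) = 4.8087%
R_f = 4.96% − 0.39 × 4.8087% = 3.0846%
β_Calder = ρ·σ_i/σ_m = 0.416 × 54.12 / 17.89 = 1.2585
E(R_Calder) = R_f + β × MRP = 3.0846% + 1.2585 × 4.8087% = 9.14%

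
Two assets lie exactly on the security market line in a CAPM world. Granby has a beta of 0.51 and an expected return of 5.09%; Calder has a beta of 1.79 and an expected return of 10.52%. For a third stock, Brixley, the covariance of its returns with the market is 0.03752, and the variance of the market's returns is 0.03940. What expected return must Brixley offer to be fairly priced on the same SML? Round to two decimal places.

MRP = (10.52% − 5.09%) / (1.79 − 0.51) = 4.2422%
R_f = 5.09% − 0.51 × 4.2422% = 2.9265%
β_Brixley = Cov / Var(R_m) = 0.03752 / 0.03940 = 0.9523
E(R_Brixley) = R_f + β × MRP = 2.9265% + 0.9523 × 4.2422% = 6.97%

6.97%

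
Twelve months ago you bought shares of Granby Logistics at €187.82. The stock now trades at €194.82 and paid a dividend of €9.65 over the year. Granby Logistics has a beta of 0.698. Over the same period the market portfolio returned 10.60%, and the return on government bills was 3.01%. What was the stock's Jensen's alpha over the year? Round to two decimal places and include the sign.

Realised HPR = (P1 + D1 − P0) / P0 = (194.82 + 9.65 − 187.82) / 187.82 = 16.65 / 187.82 = 8.8649%
MRP = 10.60% − 3.01% = 7.59%
CAPM required = R_f + β·MRP = 3.01% + 0.698 × 7.59% = 8.30782%
α = realised − required = 8.8649% − 8.30782% = +0.56%

+0.56%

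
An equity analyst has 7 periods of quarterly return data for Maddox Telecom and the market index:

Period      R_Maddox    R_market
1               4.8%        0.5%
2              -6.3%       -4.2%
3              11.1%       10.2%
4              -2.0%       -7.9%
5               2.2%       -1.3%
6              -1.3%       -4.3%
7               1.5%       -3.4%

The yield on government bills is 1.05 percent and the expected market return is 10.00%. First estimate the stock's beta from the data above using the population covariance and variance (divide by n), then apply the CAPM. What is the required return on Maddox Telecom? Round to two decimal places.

Mean R_i = (4.8 − 6.3 + 11.1 − 2.0 + 2.2 − 1.3 + 1.5) / 7 = 1.4286%
Mean R_m = (0.5 − 4.2 + 10.2 − 7.9 − 1.3 − 4.3 − 3.4) / 7 = -1.4857%
Σ(R_i − R̄_i)(R_m − R̄_m) = 170.3671  ⇒  Cov = 170.3671 / 7 = 24.3382
Σ(R_m − R̄_m)² = 200.6286  ⇒  Var(R_m) = 200.6286 / 7 = 28.6612
β = Cov / Var(R_m) = 24.3382 / 28.6612 = 0.8492
MRP = 10.00% − 1.05% = 8.95%
E(R) = R_f + β × MRP = 1.05% + 0.8492 × 8.95% = 8.65%

8.65%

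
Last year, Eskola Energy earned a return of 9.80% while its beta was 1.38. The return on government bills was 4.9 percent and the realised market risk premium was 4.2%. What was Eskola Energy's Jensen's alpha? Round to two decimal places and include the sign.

CAPM benchmark = R_f + β(R_m − R_f) = 4.9% + 1.38 × 4.2% = 10.6960%
α = actual − benchmark = 9.80% − 10.6960% = -0.90%

-0.90%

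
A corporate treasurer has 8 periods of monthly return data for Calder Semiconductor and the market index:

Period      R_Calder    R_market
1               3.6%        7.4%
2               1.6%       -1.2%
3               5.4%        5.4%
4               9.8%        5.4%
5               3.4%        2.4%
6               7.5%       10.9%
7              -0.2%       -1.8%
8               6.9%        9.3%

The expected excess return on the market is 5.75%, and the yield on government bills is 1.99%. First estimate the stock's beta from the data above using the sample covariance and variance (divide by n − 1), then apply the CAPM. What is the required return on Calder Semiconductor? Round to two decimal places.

5.12%

Mean R_i = (3.6 + 1.6 + 5.4 + 9.8 + 3.4 + 7.5 − 0.2 + 6.9) / 8 = 4.7500%
Mean R_m = (7.4 − 1.2 + 5.4 + 5.4 + 2.4 + 10.9 − 1.8 + 9.3) / 8 = 4.7250%
Σ(R_i − R̄_i)(R_m − R̄_m) = 81.6900  ⇒  Cov = 81.6900 / 7 = 11.6700
Σ(R_m − R̄_m)² = 150.2150  ⇒  Var(R_m) = 150.2150 / 7 = 21.4593
β = Cov / Var(R_m) = 11.6700 / 21.4593 = 0.5438
E(R) = R_f + β × MRP = 1.99% + 0.5438 × 5.75% = 5.12%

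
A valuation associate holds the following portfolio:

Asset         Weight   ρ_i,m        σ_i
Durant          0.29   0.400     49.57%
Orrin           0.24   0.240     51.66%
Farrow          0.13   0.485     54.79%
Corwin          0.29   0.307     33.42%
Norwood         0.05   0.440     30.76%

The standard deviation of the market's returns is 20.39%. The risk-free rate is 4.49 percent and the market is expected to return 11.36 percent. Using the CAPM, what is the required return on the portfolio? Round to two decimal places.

9.82%

β_Durant = 0.400 × 49.57% / 20.39% = 0.9724
β_Orrin = 0.240 × 51.66% / 20.39% = 0.6081
β_Farrow = 0.485 × 54.79% / 20.39% = 1.3032
β_Corwin = 0.307 × 33.42% / 20.39% = 0.5032
β_Norwood = 0.440 × 30.76% / 20.39% = 0.6638
β_P = Σ w_i β_i = 0.29×0.9724 + 0.24×0.6081 + 0.13×1.3032 + 0.29×0.5032 + 0.05×0.6638 = 0.7765
MRP = 11.36% − 4.49% = 6.87%
E(R_P) = R_f + β_P × MRP = 4.49% + 0.7765 × 6.87% = 9.82%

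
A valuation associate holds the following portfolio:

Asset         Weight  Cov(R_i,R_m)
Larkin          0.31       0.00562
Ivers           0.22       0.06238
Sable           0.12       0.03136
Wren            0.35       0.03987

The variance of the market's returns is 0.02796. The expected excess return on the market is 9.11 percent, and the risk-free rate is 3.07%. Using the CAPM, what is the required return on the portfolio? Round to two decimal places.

β_Larkin = 0.00562 / 0.02796 = 0.2010
β_Ivers = 0.06238 / 0.02796 = 2.2310
β_Sable = 0.03136 / 0.02796 = 1.1216
β_Wren = 0.03987 / 0.02796 = 1.4260
β_P = Σ w_i β_i = 0.31×0.2010 + 0.22×2.2310 + 0.12×1.1216 + 0.35×1.4260 = 1.1868
E(R_P) = R_f + β_P × MRP = 3.07% + 1.1868 × 9.11% = 13.88%

13.88%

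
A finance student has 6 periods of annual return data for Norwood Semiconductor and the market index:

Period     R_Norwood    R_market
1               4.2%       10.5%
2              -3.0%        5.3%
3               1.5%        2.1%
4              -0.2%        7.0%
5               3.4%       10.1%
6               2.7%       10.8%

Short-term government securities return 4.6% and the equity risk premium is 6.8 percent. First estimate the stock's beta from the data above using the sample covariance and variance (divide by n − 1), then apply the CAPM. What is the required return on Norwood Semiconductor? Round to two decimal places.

7.71%

Mean R_i = (4.2 − 3.0 + 1.5 − 0.2 + 3.4 + 2.7) / 6 = 1.4333%
Mean R_m = (10.5 + 5.3 + 2.1 + 7.0 + 10.1 + 10.8) / 6 = 7.6333%
Σ(R_i − R̄_i)(R_m − R̄_m) = 27.8033  ⇒  Cov = 27.8033 / 5 = 5.5607
Σ(R_m − R̄_m)² = 60.7933  ⇒  Var(R_m) = 60.7933 / 5 = 12.1587
β = Cov / Var(R_m) = 5.5607 / 12.1587 = 0.4573
E(R) = R_f + β × MRP = 4.6% + 0.4573 × 6.8% = 7.71%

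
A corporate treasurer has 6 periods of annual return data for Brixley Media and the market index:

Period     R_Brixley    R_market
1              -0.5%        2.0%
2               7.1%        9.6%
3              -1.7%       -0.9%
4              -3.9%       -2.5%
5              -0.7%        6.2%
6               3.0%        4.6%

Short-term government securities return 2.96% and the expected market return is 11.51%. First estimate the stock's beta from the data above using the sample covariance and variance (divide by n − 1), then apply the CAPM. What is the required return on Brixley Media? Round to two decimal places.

9.41%

Mean R_i = (-0.5 + 7.1 − 1.7 − 3.9 − 0.7 + 3.0) / 6 = 0.5500%
Mean R_m = (2.0 + 9.6 − 0.9 − 2.5 + 6.2 + 4.6) / 6 = 3.1667%
Σ(R_i − R̄_i)(R_m − R̄_m) = 77.4500  ⇒  Cov = 77.4500 / 5 = 15.4900
Σ(R_m − R̄_m)² = 102.6533  ⇒  Var(R_m) = 102.6533 / 5 = 20.5307
β = Cov / Var(R_m) = 15.4900 / 20.5307 = 0.7545
MRP = 11.51% − 2.96% = 8.55%
E(R) = R_f + β × MRP = 2.96% + 0.7545 × 8.55% = 9.41%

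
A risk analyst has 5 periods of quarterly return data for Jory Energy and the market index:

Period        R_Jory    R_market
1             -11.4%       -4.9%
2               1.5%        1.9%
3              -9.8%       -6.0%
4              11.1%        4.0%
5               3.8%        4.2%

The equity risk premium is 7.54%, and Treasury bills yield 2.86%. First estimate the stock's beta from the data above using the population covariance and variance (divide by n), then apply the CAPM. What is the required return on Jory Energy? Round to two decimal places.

Mean R_i = (-11.4 + 1.5 − 9.8 + 11.1 + 3.8) / 5 = -0.9600%
Mean R_m = (-4.9 + 1.9 − 6.0 + 4.0 + 4.2) / 5 = -0.1600%
Σ(R_i − R̄_i)(R_m − R̄_m) = 177.1020  ⇒  Cov = 177.1020 / 5 = 35.4204
Σ(R_m − R̄_m)² = 97.1320  ⇒  Var(R_m) = 97.1320 / 5 = 19.4264
β = Cov / Var(R_m) = 35.4204 / 19.4264 = 1.8233
E(R) = R_f + β × MRP = 2.86% + 1.8233 × 7.54% = 16.61%

16.61%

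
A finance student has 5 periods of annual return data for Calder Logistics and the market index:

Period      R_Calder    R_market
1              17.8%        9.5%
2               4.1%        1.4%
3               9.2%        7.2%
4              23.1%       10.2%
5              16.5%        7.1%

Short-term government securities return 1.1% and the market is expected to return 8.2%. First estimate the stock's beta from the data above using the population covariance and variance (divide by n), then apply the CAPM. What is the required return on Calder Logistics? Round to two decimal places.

Mean R_i = (17.8 + 4.1 + 9.2 + 23.1 + 16.5) / 5 = 14.1400%
Mean R_m = (9.5 + 1.4 + 7.2 + 10.2 + 7.1) / 5 = 7.0800%
Σ(R_i − R̄_i)(R_m − R̄_m) = 93.2940  ⇒  Cov = 93.2940 / 5 = 18.6588
Σ(R_m − R̄_m)² = 47.8680  ⇒  Var(R_m) = 47.8680 / 5 = 9.5736
β = Cov / Var(R_m) = 18.6588 / 9.5736 = 1.9490
MRP = 8.2% − 1.1% = 7.10%
E(R) = R_f + β × MRP = 1.1% + 1.9490 × 7.1% = 14.94%

14.94%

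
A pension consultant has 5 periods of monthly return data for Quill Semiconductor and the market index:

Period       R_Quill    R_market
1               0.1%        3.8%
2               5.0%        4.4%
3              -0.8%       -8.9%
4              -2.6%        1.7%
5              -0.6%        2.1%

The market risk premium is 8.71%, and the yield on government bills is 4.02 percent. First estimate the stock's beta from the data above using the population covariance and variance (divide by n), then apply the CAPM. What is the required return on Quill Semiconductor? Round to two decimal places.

Mean R_i = (0.1 + 5.0 − 0.8 − 2.6 − 0.6) / 5 = 0.2200%
Mean R_m = (3.8 + 4.4 − 8.9 + 1.7 + 2.1) / 5 = 0.6200%
Σ(R_i − R̄_i)(R_m − R̄_m) = 23.1380  ⇒  Cov = 23.1380 / 5 = 4.6276
Σ(R_m − R̄_m)² = 118.3880  ⇒  Var(R_m) = 118.3880 / 5 = 23.6776
β = Cov / Var(R_m) = 4.6276 / 23.6776 = 0.1954
E(R) = R_f + β × MRP = 4.02% + 0.1954 × 8.71% = 5.72%

5.72%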